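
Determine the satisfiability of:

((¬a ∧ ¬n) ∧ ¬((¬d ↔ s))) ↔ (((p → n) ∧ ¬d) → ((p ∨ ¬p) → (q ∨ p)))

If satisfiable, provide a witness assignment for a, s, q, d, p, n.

a = False; s = True; q = True; d = True; p = True; n = False

  ((¬a ∧ ¬n) ∧ ¬((¬d ↔ s))) ↔ (((p → n) ∧ ¬d) → ((p ∨ ¬p) → (q ∨ p))) = True
    (¬a ∧ ¬n) ∧ ¬((¬d ↔ s)) = True
      ¬a ∧ ¬n = True
        ¬a = True
        ¬n = True
      ¬((¬d ↔ s)) = True
        ¬d ↔ s = False
          ¬d = False
    ((p → n) ∧ ¬d) → ((p ∨ ¬p) → (q ∨ p)) = True
      (p → n) ∧ ¬d = False
        p → n = False
        ¬d = False
      (p ∨ ¬p) → (q ∨ p) = True
        p ∨ ¬p = True
          ¬p = False
        q ∨ p = True
The formula evaluates to True.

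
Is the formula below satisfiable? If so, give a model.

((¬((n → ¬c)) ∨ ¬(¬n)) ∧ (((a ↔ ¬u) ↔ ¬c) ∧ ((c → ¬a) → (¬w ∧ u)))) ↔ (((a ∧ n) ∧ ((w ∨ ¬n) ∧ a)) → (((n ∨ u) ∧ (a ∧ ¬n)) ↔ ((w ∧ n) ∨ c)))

w: False, u: True, c: False, a: False, n: True

  ((¬((n → ¬c)) ∨ ¬(¬n)) ∧ (((a ↔ ¬u) ↔ ¬c) ∧ ((c → ¬a) → (¬w ∧ u)))) ↔ (((a ∧ n) ∧ ((w ∨ ¬n) ∧ a)) → (((n ∨ u) ∧ (a ∧ ¬n)) ↔ ((w ∧ n) ∨ c))) = True
    (¬((n → ¬c)) ∨ ¬(¬n)) ∧ (((a ↔ ¬u) ↔ ¬c) ∧ ((c → ¬a) → (¬w ∧ u))) = True
      ¬((n → ¬c)) ∨ ¬(¬n) = True
        ¬((n → ¬c)) = False
          n → ¬c = True
            ¬c = True
        ¬(¬n) = True
          ¬n = False
      ((a ↔ ¬u) ↔ ¬c) ∧ ((c → ¬a) → (¬w ∧ u)) = True
        (a ↔ ¬u) ↔ ¬c = True
          a ↔ ¬u = True
            ¬u = False
          ¬c = True
        (c → ¬a) → (¬w ∧ u) = True
          c → ¬a = True
            ¬a = True
          ¬w ∧ u = True
            ¬w = True
    ((a ∧ n) ∧ ((w ∨ ¬n) ∧ a)) → (((n ∨ u) ∧ (a ∧ ¬n)) ↔ ((w ∧ n) ∨ c)) = True
      (a ∧ n) ∧ ((w ∨ ¬n) ∧ a) = False
        a ∧ n = False
        (w ∨ ¬n) ∧ a = False
          w ∨ ¬n = False
            ¬n = False
      ((n ∨ u) ∧ (a ∧ ¬n)) ↔ ((w ∧ n) ∨ c) = True
        (n ∨ u) ∧ (a ∧ ¬n) = False
          n ∨ u = True
          a ∧ ¬n = False
            ¬n = False
        (w ∧ n) ∨ c = False
          w ∧ n = False
The formula evaluates to True.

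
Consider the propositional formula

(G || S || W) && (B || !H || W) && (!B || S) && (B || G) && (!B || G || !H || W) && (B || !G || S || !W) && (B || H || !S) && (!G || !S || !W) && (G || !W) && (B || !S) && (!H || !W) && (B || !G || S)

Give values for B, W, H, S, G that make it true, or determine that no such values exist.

B = True, W = False, H = False, S = True, G = True

Try B = False:
  (B || G) forces G = True.
  (B || !S) forces S = False.
  clause (B || !G || S) is falsified — backtrack.
So B = True.
  then (!B || S) forces S = True.
Set W = False.
Set H = False.
Set G = True.
All clauses satisfied.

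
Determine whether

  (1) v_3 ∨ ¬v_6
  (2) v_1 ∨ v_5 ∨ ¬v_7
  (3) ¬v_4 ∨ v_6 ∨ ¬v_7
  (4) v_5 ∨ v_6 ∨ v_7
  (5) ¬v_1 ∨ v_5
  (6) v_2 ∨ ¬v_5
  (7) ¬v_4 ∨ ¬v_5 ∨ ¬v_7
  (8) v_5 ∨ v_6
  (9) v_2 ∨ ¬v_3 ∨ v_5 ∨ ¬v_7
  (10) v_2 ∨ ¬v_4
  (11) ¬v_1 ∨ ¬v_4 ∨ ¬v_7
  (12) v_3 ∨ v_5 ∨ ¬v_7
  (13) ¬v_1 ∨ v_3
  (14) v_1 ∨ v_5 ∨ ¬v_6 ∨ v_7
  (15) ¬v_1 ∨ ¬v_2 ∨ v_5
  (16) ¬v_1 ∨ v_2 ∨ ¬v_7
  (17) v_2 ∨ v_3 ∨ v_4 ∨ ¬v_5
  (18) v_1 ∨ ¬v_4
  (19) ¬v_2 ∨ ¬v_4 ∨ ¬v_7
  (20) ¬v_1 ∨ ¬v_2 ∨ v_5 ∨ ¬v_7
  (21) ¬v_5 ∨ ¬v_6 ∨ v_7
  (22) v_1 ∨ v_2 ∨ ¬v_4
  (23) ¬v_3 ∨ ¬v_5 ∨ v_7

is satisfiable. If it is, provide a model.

v_1=F; v_2=T; v_3=T; v_4=F; v_5=T; v_6=F; v_7=T

Set v_1 = False.
  then (v_1 ∨ ¬v_4) forces v_4 = False.
Try v_2 = False:
  (v_2 ∨ ¬v_5) forces v_5 = False.
  (v_1 ∨ v_5 ∨ ¬v_7) forces v_7 = False.
  (v_5 ∨ v_6 ∨ v_7) forces v_6 = True.
  clause (v_1 ∨ v_5 ∨ ¬v_6 ∨ v_7) is falsified — backtrack.
So v_2 = True.
Set v_3 = True.
Set v_5 = True.
  then (¬v_3 ∨ ¬v_5 ∨ v_7) forces v_7 = True.
Set v_6 = False.
All clauses satisfied.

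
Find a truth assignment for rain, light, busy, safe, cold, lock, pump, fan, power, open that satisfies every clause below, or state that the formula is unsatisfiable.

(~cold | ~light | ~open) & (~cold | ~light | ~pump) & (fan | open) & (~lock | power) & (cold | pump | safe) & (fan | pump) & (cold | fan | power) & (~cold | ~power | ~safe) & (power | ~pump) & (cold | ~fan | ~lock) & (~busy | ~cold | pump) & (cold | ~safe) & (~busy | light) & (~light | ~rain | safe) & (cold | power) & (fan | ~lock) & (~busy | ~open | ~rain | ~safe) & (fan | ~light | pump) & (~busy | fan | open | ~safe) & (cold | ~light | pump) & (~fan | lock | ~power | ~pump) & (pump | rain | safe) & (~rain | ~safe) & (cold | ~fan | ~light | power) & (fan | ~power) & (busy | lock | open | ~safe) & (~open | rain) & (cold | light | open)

rain = True, light = False, busy = False, safe = False, cold = True, lock = True, pump = False, fan = True, power = True, open = True

Set rain = True.
  then (~rain | ~safe) forces safe = False.
  then (~light | ~rain | safe) forces light = False.
  then (~busy | light) forces busy = False.
Set cold = True.
Set lock = True.
  then (~lock | power) forces power = True.
  then (fan | ~lock) forces fan = True.
Set pump = False.
Set open = True.
All clauses satisfied.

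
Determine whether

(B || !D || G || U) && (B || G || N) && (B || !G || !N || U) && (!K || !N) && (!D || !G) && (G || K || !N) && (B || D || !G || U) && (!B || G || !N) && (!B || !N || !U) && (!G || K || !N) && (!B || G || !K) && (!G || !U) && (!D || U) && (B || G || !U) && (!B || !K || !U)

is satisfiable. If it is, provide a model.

N=F, G=F, U=T, B=T, D=T, K=F

Try N = True:
  (!K || !N) forces K = False.
  (G || K || !N) forces G = True.
  clause (!G || K || !N) is falsified — backtrack.
So N = False.
Set G = False.
  then (B || G || N) forces B = True.
  then (!B || G || !K) forces K = False.
Set U = True.
Set D = True.
All clauses satisfied.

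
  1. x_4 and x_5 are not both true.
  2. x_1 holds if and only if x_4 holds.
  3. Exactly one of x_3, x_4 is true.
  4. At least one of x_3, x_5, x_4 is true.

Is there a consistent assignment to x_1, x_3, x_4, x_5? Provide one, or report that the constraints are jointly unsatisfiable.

x_1 = False, x_3 = True, x_4 = False, x_5 = True

  (1) x_4=F, x_5=T — not both ✓
  (2) x_1=F, x_4=F — same ✓
  (3) {x_3, x_4}: 1 true — exactly one ✓
  (4) {x_3, x_5, x_4}: 2 true — at least one ✓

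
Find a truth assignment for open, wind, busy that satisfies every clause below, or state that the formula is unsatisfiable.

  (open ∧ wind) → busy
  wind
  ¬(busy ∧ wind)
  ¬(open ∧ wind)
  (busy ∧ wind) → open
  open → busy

open = False; wind = True; busy = False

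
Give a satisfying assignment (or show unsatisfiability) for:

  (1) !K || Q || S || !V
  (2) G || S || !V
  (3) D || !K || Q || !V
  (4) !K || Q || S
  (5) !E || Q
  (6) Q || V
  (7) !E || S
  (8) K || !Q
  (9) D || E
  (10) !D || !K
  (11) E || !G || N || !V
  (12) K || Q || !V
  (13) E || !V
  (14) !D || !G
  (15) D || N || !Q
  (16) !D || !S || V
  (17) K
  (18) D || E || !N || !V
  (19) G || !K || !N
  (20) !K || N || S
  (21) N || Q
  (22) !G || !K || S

Unit clause (K) forces K = True.
In (!D || !K) only !D is left, so D = False.
In (D || E) only E is left, so E = True.
In (!E || Q) only Q is left, so Q = True.
In (!E || S) only S is left, so S = True.
In (D || N || !Q) only N is left, so N = True.
In (G || !K || !N) only G is left, so G = True.
Set V = True.
All clauses satisfied.

S = True, D = False, N = True, V = True, K = True, G = True, Q = True, E = True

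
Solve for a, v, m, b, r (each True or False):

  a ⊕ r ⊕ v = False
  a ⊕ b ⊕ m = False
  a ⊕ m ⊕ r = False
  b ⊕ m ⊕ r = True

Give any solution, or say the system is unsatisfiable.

a=T, v=T, m=T, b=F, r=F

a ⊕ r ⊕ v = T ⊕ F ⊕ T = False ✓
a ⊕ b ⊕ m = T ⊕ F ⊕ T = False ✓
a ⊕ m ⊕ r = T ⊕ T ⊕ F = False ✓
b ⊕ m ⊕ r = F ⊕ T ⊕ F = True ✓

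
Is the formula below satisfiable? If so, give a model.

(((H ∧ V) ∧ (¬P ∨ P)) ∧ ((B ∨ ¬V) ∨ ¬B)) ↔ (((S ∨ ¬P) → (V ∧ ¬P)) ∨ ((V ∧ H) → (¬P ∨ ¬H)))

H = True, S = False, P = True, V = True, B = False

  (((H ∧ V) ∧ (¬P ∨ P)) ∧ ((B ∨ ¬V) ∨ ¬B)) ↔ (((S ∨ ¬P) → (V ∧ ¬P)) ∨ ((V ∧ H) → (¬P ∨ ¬H))) = True
    ((H ∧ V) ∧ (¬P ∨ P)) ∧ ((B ∨ ¬V) ∨ ¬B) = True
      (H ∧ V) ∧ (¬P ∨ P) = True
        H ∧ V = True
        ¬P ∨ P = True
          ¬P = False
      (B ∨ ¬V) ∨ ¬B = True
        B ∨ ¬V = False
          ¬V = False
        ¬B = True
    ((S ∨ ¬P) → (V ∧ ¬P)) ∨ ((V ∧ H) → (¬P ∨ ¬H)) = True
      (S ∨ ¬P) → (V ∧ ¬P) = True
        S ∨ ¬P = False
          ¬P = False
        V ∧ ¬P = False
          ¬P = False
      (V ∧ H) → (¬P ∨ ¬H) = False
        V ∧ H = True
        ¬P ∨ ¬H = False
          ¬P = False
          ¬H = False
The formula evaluates to True.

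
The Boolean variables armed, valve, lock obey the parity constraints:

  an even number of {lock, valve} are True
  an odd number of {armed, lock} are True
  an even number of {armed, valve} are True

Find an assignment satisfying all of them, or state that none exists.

Adding constraints 1, 2, 3 mod 2: every variable appears an even number of times on the left, so the left side is 0.
But the right sides sum to 1 (mod 2). 0 ≠ 1 — the system is inconsistent.

UNSATISFIABLE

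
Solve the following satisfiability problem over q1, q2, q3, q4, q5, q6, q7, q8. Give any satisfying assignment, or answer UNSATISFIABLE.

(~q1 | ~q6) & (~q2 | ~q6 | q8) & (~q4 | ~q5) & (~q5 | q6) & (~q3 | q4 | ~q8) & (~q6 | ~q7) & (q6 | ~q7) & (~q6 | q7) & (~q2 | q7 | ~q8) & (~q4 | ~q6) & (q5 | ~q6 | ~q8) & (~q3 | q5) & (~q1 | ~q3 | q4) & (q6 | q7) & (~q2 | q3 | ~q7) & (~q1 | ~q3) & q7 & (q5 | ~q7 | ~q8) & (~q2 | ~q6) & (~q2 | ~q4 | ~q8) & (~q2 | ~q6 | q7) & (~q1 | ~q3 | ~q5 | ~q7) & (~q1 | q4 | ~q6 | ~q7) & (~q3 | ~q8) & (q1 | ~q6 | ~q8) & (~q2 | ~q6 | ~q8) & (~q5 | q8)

No satisfying assignment exists.

Case q7 = True:
  (~q6 | ~q7) forces q6 = False.
  Clause (q6 | ~q7) is falsified — contradiction.
Case q7 = False:
  Clause (q7) is falsified — contradiction.
Both cases fail, so the formula is unsatisfiable.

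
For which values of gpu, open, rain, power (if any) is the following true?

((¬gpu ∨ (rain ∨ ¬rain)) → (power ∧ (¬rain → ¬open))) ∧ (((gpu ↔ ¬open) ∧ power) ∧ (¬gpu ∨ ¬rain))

gpu = False, open = True, rain = True, power = True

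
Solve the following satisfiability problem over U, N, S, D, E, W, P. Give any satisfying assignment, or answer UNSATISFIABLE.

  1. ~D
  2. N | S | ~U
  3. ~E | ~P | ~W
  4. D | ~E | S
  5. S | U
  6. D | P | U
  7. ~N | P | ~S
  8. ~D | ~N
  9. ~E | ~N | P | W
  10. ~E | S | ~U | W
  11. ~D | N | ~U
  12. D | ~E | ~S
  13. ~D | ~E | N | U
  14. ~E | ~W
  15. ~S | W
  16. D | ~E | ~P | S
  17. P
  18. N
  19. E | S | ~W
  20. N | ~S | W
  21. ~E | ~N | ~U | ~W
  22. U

U=T, N=T, S=F, D=F, E=F, W=F, P=T

Unit clause (~D) forces D = False.
Unit clause (P) forces P = True.
Unit clause (N) forces N = True.
Unit clause (U) forces U = True.
Set S = False.
  then (D | ~E | S) forces E = False.
  then (E | S | ~W) forces W = False.
All clauses satisfied.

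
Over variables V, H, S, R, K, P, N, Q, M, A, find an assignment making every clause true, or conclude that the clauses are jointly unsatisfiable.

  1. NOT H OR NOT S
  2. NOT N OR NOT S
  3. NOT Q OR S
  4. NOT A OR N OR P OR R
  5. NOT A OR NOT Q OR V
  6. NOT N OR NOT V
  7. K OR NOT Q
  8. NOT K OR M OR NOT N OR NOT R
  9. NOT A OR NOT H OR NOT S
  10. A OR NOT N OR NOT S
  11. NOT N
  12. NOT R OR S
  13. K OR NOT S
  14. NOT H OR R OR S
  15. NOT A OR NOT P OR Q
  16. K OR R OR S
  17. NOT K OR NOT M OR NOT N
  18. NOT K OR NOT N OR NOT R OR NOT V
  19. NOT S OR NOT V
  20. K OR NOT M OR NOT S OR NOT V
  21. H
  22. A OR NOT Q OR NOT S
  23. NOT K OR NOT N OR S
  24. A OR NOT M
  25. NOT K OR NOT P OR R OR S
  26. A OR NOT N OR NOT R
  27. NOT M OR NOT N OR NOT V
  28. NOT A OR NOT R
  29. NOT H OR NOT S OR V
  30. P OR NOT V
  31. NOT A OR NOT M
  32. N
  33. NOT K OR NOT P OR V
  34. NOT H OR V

The formula is unsatisfiable.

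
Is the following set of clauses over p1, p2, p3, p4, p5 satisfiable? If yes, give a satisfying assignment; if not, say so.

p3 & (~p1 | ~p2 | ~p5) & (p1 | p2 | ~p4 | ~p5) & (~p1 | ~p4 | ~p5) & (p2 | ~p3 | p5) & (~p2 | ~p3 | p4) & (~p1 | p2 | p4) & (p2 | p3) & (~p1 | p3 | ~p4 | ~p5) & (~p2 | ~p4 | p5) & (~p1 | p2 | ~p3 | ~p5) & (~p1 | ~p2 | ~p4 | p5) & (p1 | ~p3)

No satisfying assignment exists.

Case p5 = True:
  (p3) forces p3 = True.
  (p1 | ~p3) forces p1 = True.
  (~p1 | ~p2 | ~p5) forces p2 = False.
  Clause (~p1 | p2 | ~p3 | ~p5) is falsified — contradiction.
Case p5 = False:
  (p3) forces p3 = True.
  (p2 | ~p3 | p5) forces p2 = True.
  (~p2 | ~p3 | p4) forces p4 = True.
  Clause (~p2 | ~p4 | p5) is falsified — contradiction.
Both cases fail, so the formula is unsatisfiable.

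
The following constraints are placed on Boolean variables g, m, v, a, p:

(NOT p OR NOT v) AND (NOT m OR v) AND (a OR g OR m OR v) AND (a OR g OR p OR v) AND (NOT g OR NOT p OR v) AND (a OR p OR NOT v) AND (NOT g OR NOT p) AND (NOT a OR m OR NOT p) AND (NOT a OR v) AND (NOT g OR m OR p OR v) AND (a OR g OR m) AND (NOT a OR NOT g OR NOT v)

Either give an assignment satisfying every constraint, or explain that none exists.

Set g = False.
Set m = False.
  then (a OR g OR m) forces a = True.
  then (NOT a OR m OR NOT p) forces p = False.
  then (NOT a OR v) forces v = True.
All clauses satisfied.

g = False, m = False, v = True, a = True, p = False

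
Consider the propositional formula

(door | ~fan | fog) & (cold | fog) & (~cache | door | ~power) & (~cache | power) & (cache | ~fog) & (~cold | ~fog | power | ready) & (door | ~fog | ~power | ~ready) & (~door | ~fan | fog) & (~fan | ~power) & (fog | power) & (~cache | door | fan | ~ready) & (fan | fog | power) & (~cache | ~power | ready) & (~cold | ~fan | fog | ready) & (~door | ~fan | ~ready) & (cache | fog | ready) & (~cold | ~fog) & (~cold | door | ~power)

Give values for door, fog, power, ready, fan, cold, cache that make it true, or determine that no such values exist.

Set door = True.
Set fog = True.
  then (cache | ~fog) forces cache = True.
  then (~cold | ~fog) forces cold = False.
  then (~cache | power) forces power = True.
  then (~fan | ~power) forces fan = False.
  then (~cache | ~power | ready) forces ready = True.
All clauses satisfied.

door=T, fog=T, power=T, ready=T, fan=F, cold=F, cache=T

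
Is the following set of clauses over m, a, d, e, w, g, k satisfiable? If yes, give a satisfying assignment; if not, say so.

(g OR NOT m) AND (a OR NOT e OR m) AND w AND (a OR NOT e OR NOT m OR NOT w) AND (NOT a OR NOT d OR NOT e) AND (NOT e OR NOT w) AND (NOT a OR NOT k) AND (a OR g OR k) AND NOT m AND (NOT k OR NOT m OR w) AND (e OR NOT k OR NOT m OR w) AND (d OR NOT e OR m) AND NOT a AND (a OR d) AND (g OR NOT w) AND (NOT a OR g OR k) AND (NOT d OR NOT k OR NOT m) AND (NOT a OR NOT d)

m = False, a = False, d = True, e = False, w = True, g = True, k = False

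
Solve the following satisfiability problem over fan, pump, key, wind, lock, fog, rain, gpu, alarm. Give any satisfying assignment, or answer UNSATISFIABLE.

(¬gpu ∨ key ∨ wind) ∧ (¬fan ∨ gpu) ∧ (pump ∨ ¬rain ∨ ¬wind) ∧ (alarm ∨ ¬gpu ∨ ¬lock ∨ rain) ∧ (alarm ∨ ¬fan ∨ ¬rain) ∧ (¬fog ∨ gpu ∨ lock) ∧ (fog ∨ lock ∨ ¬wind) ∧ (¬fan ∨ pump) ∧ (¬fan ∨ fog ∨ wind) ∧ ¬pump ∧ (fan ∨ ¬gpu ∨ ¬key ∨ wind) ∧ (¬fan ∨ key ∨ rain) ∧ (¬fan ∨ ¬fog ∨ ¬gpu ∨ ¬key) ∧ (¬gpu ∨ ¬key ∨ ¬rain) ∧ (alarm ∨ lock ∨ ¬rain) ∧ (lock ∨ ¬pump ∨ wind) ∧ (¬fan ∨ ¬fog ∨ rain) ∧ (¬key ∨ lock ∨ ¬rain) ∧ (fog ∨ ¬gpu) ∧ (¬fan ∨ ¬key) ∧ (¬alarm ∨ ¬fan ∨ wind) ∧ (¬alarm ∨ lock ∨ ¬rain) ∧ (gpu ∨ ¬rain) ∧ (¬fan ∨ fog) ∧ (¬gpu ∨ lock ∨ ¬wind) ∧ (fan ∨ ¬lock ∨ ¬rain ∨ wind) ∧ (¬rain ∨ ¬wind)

fan: False, pump: False, key: True, wind: True, lock: True, fog: False, rain: False, gpu: False, alarm: True

Unit clause (¬pump) forces pump = False.
In (¬fan ∨ pump) only ¬fan is left, so fan = False.
Set key = True.
Set wind = True.
  then (pump ∨ ¬rain ∨ ¬wind) forces rain = False.
Set lock = True.
Set fog = False.
  then (fog ∨ ¬gpu) forces gpu = False.
Set alarm = True.
All clauses satisfied.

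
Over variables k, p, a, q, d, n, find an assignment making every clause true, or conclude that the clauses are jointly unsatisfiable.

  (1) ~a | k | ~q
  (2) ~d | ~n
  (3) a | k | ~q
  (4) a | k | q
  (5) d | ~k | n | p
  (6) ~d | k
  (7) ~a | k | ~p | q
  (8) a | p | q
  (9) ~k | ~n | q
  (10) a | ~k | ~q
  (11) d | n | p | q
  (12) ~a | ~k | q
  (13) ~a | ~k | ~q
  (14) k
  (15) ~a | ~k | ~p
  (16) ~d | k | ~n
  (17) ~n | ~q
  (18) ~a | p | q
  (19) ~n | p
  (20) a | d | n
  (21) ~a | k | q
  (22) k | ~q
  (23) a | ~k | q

Case a = True:
  (k) forces k = True.
  (~a | ~k | q) forces q = True.
  Clause (~a | ~k | ~q) is falsified — contradiction.
Case a = False:
  (k) forces k = True.
  (a | ~k | ~q) forces q = False.
  Clause (a | ~k | q) is falsified — contradiction.
Both cases fail, so the formula is unsatisfiable.

Unsatisfiable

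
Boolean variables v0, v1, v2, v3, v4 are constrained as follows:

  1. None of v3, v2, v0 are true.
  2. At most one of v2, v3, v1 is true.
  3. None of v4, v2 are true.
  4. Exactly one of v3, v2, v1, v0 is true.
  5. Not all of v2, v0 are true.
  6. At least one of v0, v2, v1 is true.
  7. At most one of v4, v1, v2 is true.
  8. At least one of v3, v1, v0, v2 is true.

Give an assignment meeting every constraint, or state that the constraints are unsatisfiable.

v0=F; v1=T; v2=F; v3=F; v4=F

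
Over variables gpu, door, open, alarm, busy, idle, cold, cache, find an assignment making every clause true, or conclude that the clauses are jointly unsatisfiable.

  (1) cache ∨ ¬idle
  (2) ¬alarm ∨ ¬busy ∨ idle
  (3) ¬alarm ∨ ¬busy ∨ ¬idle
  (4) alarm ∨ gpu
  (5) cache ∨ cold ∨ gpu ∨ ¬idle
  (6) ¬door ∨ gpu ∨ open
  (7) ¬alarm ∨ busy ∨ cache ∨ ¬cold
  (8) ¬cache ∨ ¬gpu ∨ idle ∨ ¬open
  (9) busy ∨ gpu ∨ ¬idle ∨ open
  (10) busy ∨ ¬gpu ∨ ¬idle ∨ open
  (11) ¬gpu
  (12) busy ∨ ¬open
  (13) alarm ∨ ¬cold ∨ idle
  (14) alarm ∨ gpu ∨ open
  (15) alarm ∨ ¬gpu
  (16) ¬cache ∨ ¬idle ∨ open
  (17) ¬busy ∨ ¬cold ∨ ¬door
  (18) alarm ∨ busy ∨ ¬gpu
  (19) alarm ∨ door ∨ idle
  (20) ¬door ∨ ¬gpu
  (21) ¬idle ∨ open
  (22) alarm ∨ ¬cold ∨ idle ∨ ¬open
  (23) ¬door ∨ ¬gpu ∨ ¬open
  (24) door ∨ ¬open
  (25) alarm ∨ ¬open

gpu = False; door = False; open = False; alarm = True; busy = False; idle = False; cold = False; cache = True

Unit clause (¬gpu) forces gpu = False.
In (alarm ∨ gpu) only alarm is left, so alarm = True.
Try door = True:
  (¬door ∨ gpu ∨ open) forces open = True.
  (busy ∨ ¬open) forces busy = True.
  (¬alarm ∨ ¬busy ∨ idle) forces idle = True.
  clause (¬alarm ∨ ¬busy ∨ ¬idle) is falsified — backtrack.
So door = False.
  then (door ∨ ¬open) forces open = False.
  then (¬idle ∨ open) forces idle = False.
  then (¬alarm ∨ ¬busy ∨ idle) forces busy = False.
Set cold = False.
Set cache = True.
All clauses satisfied.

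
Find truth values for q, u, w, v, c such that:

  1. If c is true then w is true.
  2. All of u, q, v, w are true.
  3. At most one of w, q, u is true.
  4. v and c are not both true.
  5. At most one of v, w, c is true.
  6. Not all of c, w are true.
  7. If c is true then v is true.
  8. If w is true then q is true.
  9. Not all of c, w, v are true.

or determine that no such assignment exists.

No satisfying assignment exists.

Case q = True:
  (2) forces u = True.
  Constraint (3) is violated (q=T, u=T) — contradiction.
Case q = False:
  Constraint (2) is violated (q=F) — contradiction.
Both cases fail — unsatisfiable.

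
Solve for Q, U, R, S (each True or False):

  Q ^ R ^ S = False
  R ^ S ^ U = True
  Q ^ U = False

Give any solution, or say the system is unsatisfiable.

UNSATISFIABLE

Adding constraints 1, 2, 3 mod 2: every variable appears an even number of times on the left, so the left side is 0.
But the right sides sum to 1 (mod 2). 0 ≠ 1 — the system is inconsistent.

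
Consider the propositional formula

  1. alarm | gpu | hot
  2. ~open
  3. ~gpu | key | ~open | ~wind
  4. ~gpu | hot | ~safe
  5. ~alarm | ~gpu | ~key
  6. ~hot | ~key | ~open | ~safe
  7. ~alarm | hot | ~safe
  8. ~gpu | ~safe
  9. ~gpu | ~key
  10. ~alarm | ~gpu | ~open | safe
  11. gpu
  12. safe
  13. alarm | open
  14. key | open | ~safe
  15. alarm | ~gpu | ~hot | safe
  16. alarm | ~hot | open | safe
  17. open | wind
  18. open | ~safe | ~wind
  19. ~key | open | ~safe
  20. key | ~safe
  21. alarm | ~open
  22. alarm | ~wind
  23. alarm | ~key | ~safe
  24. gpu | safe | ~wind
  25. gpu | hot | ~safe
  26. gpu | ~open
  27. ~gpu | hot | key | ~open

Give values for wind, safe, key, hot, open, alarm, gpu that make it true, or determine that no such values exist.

Unsatisfiable

Case safe = True:
  (~open) forces open = False.
  (~gpu | ~safe) forces gpu = False.
  Clause (gpu) is falsified — contradiction.
Case safe = False:
  Clause (safe) is falsified — contradiction.
Both cases fail, so the formula is unsatisfiable.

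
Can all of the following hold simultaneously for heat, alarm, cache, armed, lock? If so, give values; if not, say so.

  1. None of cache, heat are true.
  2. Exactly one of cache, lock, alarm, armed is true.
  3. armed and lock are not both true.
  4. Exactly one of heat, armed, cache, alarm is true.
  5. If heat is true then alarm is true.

heat = False, alarm = False, cache = False, armed = True, lock = False

  (1) {cache, heat}: 0 true — none ✓
  (2) {cache, lock, alarm, armed}: 1 true — exactly one ✓
  (3) armed=T, lock=F — not both ✓
  (4) {heat, armed, cache, alarm}: 1 true — exactly one ✓
  (5) heat=F ⇒ alarm: vacuous ✓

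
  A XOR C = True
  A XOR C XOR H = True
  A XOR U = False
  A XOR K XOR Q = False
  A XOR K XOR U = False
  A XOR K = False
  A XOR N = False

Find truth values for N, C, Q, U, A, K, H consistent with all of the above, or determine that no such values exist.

N = False, C = True, Q = False, U = False, A = False, K = False, H = False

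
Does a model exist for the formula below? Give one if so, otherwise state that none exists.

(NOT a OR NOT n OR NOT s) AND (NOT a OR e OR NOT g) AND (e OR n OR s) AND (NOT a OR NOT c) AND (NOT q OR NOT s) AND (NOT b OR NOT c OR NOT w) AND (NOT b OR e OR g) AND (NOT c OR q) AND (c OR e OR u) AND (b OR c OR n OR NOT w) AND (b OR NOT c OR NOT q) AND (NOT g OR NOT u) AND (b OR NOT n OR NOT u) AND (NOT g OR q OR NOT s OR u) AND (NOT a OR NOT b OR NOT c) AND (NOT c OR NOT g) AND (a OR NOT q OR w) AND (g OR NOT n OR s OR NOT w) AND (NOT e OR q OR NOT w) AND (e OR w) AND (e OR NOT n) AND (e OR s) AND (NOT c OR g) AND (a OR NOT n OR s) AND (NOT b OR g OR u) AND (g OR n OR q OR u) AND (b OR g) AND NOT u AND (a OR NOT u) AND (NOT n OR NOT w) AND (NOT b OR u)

Unit clause (NOT u) forces u = False.
In (NOT b OR u) only NOT b is left, so b = False.
In (b OR g) only g is left, so g = True.
In (NOT c OR NOT g) only NOT c is left, so c = False.
In (c OR e OR u) only e is left, so e = True.
Set a = True.
Set n = False.
  then (b OR c OR n OR NOT w) forces w = False.
Set q = True.
  then (NOT q OR NOT s) forces s = False.
All clauses satisfied.

g=T, b=F, e=T, c=F, a=T, n=F, q=T, w=F, u=F, s=F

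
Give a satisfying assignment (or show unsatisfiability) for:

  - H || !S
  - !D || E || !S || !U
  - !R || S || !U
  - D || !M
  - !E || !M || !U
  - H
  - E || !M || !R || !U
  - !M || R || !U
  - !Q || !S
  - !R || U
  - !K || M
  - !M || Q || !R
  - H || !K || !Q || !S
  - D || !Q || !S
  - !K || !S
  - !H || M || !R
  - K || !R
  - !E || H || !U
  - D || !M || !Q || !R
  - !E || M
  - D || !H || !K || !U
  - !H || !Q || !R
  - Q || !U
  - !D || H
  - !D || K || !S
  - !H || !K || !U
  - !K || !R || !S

Unit clause (H) forces H = True.
Set U = False.
  then (!R || U) forces R = False.
Set Q = False.
Set K = True.
  then (!K || M) forces M = True.
  then (!K || !S) forces S = False.
  then (D || !M) forces D = True.
Set E = True.
All clauses satisfied.

U: False, Q: False, H: True, K: True, M: True, E: True, D: True, S: False, R: False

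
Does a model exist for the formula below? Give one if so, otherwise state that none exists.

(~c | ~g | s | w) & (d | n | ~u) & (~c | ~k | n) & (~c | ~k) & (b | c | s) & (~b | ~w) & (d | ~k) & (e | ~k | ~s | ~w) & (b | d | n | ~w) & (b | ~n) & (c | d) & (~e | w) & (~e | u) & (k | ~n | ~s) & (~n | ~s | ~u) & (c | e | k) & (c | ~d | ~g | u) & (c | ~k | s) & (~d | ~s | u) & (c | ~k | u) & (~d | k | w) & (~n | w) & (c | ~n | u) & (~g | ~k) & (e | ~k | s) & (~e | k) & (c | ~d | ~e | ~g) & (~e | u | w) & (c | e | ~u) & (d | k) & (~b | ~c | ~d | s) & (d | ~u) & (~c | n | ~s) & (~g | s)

Set b = False.
  then (b | ~n) forces n = False.
Set w = True.
  then (b | d | n | ~w) forces d = True.
Set c = False.
  then (b | c | s) forces s = True.
  then (~d | ~s | u) forces u = True.
  then (c | e | ~u) forces e = True.
  then (~e | k) forces k = True.
  then (c | ~d | ~e | ~g) forces g = False.
All clauses satisfied.

b=F; w=T; c=F; s=T; k=T; n=F; g=F; d=T; e=T; u=T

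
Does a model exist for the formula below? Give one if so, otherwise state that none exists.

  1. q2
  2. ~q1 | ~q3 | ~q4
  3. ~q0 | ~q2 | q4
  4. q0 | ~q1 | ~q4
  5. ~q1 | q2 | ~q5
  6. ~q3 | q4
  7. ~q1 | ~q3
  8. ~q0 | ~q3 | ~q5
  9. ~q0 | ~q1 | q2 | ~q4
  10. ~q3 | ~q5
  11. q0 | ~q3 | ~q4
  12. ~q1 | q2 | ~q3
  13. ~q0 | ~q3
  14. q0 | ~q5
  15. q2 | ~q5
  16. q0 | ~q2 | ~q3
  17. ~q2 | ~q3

Unit clause (q2) forces q2 = True.
In (~q2 | ~q3) only ~q3 is left, so q3 = False.
Set q0 = True.
  then (~q0 | ~q2 | q4) forces q4 = True.
Set q1 = False.
Set q5 = False.
All clauses satisfied.

q0 = True, q1 = False, q2 = True, q3 = False, q4 = True, q5 = False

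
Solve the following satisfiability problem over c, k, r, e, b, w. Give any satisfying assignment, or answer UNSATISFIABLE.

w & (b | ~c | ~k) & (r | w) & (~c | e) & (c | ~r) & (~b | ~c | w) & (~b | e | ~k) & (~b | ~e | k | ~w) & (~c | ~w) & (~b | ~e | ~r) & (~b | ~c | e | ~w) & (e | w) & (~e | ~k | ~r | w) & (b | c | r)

c = False, k = True, r = False, e = True, b = True, w = True

Unit clause (w) forces w = True.
In (~c | ~w) only ~c is left, so c = False.
In (c | ~r) only ~r is left, so r = False.
In (b | c | r) only b is left, so b = True.
Set k = True.
  then (~b | e | ~k) forces e = True.
All clauses satisfied.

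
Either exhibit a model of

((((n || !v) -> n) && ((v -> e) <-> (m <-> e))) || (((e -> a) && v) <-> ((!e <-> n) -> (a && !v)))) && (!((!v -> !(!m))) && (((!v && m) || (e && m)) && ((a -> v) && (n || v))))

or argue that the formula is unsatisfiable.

The formula is unsatisfiable.

Case m = True: the conjunct !((!v -> !(!m))) becomes !((!v -> True)) = False.
Case m = False: the conjunct (!v && m) || (e && m) becomes (!v && False) || (e && False) = False.
Both cases fail — unsatisfiable.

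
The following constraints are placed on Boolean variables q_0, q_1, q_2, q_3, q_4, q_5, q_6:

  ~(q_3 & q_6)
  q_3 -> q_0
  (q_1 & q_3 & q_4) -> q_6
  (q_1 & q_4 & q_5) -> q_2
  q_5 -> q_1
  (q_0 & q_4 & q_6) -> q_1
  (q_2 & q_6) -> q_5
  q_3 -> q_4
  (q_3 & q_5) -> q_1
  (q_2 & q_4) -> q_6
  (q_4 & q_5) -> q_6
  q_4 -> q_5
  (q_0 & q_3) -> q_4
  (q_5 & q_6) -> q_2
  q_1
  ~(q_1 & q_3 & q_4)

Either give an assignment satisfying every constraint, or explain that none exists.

Unit clause (q_1) forces q_1 = True.
Set q_0 = False.
  then (q_0 | ~q_3) forces q_3 = False.
Set q_2 = True.
Set q_4 = False.
Set q_5 = True.
Set q_6 = True.
All clauses satisfied.

q_0: False, q_1: True, q_2: True, q_3: False, q_4: False, q_5: True, q_6: True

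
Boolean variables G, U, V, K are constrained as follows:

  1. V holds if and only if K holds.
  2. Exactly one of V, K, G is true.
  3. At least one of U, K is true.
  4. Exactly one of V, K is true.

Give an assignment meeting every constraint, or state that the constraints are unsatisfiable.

Case V = True:
  (1) with V=T forces K = True.
  Constraint (2) is violated (V=T, K=T) — contradiction.
Case V = False:
  (1) with V=F forces K = False.
  Constraint (4) is violated (V=F, K=F) — contradiction.
Both cases fail — unsatisfiable.

Unsatisfiable — no assignment works.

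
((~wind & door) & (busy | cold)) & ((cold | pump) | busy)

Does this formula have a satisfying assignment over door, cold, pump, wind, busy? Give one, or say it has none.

door=T, cold=T, pump=T, wind=F, busy=F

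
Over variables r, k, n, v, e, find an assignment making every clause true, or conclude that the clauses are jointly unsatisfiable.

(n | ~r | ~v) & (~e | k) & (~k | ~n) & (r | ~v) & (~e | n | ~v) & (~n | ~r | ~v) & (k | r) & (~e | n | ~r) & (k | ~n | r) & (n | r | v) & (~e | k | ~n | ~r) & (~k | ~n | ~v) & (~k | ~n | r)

Try r = False:
  (r | ~v) forces v = False.
  (k | r) forces k = True.
  (~k | ~n) forces n = False.
  clause (n | r | v) is falsified — backtrack.
So r = True.
Set k = False.
  then (~e | k) forces e = False.
Set n = True.
  then (~n | ~r | ~v) forces v = False.
All clauses satisfied.

r = True, k = False, n = True, v = False, e = False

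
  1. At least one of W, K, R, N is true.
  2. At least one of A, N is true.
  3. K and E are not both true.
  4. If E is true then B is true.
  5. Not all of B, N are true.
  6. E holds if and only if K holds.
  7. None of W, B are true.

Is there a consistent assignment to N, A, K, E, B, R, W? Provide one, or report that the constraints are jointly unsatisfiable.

N: False; A: True; K: False; E: False; B: False; R: True; W: False

  (1) {W, K, R, N}: 1 true — at least one ✓
  (2) {A, N}: 1 true — at least one ✓
  (3) K=F, E=F — not both ✓
  (4) E=F ⇒ B: vacuous ✓
  (5) {B, N}: 0/2 true — not all ✓
  (6) E=F, K=F — same ✓
  (7) {W, B}: 0 true — none ✓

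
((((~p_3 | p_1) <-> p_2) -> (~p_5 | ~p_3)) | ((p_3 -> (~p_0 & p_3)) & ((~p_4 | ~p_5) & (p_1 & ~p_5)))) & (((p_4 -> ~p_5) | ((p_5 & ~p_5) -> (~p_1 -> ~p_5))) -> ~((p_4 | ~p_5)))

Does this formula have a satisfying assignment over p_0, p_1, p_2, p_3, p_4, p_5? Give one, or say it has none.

p_0 = True; p_1 = False; p_2 = True; p_3 = False; p_4 = False; p_5 = True

  (((~p_3 | p_1) <-> p_2) -> (~p_5 | ~p_3)) | ((p_3 -> (~p_0 & p_3)) & ((~p_4 | ~p_5) & (p_1 & ~p_5))) = True
    ((~p_3 | p_1) <-> p_2) -> (~p_5 | ~p_3) = True
      (~p_3 | p_1) <-> p_2 = True
        ~p_3 | p_1 = True
          ~p_3 = True
      ~p_5 | ~p_3 = True
        ~p_5 = False
        ~p_3 = True
    (p_3 -> (~p_0 & p_3)) & ((~p_4 | ~p_5) & (p_1 & ~p_5)) = False
      p_3 -> (~p_0 & p_3) = True
        ~p_0 & p_3 = False
          ~p_0 = False
      (~p_4 | ~p_5) & (p_1 & ~p_5) = False
        ~p_4 | ~p_5 = True
          ~p_4 = True
          ~p_5 = False
        p_1 & ~p_5 = False
          ~p_5 = False
  ((p_4 -> ~p_5) | ((p_5 & ~p_5) -> (~p_1 -> ~p_5))) -> ~((p_4 | ~p_5)) = True
    (p_4 -> ~p_5) | ((p_5 & ~p_5) -> (~p_1 -> ~p_5)) = True
      p_4 -> ~p_5 = True
        ~p_5 = False
      (p_5 & ~p_5) -> (~p_1 -> ~p_5) = True
        p_5 & ~p_5 = False
          ~p_5 = False
        ~p_1 -> ~p_5 = False
          ~p_1 = True
          ~p_5 = False
    ~((p_4 | ~p_5)) = True
      p_4 | ~p_5 = False
        ~p_5 = False
Both conjuncts True, so the formula holds.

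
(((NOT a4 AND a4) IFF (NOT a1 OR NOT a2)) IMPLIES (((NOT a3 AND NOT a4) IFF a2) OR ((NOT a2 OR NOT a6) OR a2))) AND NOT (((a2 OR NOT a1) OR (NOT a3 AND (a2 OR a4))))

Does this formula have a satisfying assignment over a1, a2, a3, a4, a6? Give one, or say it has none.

a1 = True; a2 = False; a3 = True; a4 = False; a6 = False

  ((NOT a4 AND a4) IFF (NOT a1 OR NOT a2)) IMPLIES (((NOT a3 AND NOT a4) IFF a2) OR ((NOT a2 OR NOT a6) OR a2)) = True
    (NOT a4 AND a4) IFF (NOT a1 OR NOT a2) = False
      NOT a4 AND a4 = False
        NOT a4 = True
      NOT a1 OR NOT a2 = True
        NOT a1 = False
        NOT a2 = True
    ((NOT a3 AND NOT a4) IFF a2) OR ((NOT a2 OR NOT a6) OR a2) = True
      (NOT a3 AND NOT a4) IFF a2 = True
        NOT a3 AND NOT a4 = False
          NOT a3 = False
          NOT a4 = True
      (NOT a2 OR NOT a6) OR a2 = True
        NOT a2 OR NOT a6 = True
          NOT a2 = True
          NOT a6 = True
  NOT (((a2 OR NOT a1) OR (NOT a3 AND (a2 OR a4)))) = True
    (a2 OR NOT a1) OR (NOT a3 AND (a2 OR a4)) = False
      a2 OR NOT a1 = False
        NOT a1 = False
      NOT a3 AND (a2 OR a4) = False
        NOT a3 = False
        a2 OR a4 = False
Both conjuncts True, so the formula holds.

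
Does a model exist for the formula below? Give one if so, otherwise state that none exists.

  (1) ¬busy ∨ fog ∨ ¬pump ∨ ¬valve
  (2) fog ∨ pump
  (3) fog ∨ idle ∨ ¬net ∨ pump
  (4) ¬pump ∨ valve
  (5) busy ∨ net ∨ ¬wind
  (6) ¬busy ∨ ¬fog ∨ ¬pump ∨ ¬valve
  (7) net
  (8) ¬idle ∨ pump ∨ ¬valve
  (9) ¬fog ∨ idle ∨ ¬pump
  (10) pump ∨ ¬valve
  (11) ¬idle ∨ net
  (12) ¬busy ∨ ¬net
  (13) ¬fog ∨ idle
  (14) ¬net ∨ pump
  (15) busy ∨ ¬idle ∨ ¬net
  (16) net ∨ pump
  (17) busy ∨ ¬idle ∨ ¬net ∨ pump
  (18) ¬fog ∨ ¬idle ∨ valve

Unit clause (net) forces net = True.
In (¬busy ∨ ¬net) only ¬busy is left, so busy = False.
In (¬net ∨ pump) only pump is left, so pump = True.
In (busy ∨ ¬idle ∨ ¬net) only ¬idle is left, so idle = False.
In (¬pump ∨ valve) only valve is left, so valve = True.
In (¬fog ∨ idle ∨ ¬pump) only ¬fog is left, so fog = False.
Set wind = False.
All clauses satisfied.

wind=F, pump=T, net=T, fog=F, busy=F, valve=T, idle=F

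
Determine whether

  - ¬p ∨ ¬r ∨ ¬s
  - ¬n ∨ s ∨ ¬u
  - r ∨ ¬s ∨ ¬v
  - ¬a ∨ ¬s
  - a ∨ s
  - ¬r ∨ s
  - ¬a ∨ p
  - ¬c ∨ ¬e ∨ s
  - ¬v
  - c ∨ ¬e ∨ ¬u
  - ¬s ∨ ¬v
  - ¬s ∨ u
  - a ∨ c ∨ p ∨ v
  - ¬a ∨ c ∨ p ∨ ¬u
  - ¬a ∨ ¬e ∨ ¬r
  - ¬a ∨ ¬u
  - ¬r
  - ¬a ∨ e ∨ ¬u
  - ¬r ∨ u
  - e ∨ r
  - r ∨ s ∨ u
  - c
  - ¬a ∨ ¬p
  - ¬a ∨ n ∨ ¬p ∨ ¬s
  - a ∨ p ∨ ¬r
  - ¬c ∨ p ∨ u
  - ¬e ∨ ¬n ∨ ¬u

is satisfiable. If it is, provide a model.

u = True, c = True, p = True, r = False, n = False, s = True, a = False, v = False, e = True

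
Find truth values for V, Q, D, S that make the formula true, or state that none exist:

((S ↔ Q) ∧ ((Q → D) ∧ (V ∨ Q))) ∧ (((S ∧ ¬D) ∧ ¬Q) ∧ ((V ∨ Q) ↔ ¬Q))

Unsatisfiable — no assignment works.

Case Q = True: the conjunct ¬Q is False.
Case Q = False: the formula simplifies to (¬S ∧ V) ∧ ((S ∧ ¬D) ∧ V).
  S = True: the conjunct ¬S is False.
  S = False: the conjunct S is False.
Both cases fail — unsatisfiable.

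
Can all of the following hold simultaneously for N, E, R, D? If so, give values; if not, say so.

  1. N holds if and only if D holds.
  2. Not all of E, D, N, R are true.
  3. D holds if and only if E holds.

N = True, E = True, R = False, D = True

  (1) N=T, D=T — same ✓
  (2) {E, D, N, R}: 3/4 true — not all ✓
  (3) D=T, E=T — same ✓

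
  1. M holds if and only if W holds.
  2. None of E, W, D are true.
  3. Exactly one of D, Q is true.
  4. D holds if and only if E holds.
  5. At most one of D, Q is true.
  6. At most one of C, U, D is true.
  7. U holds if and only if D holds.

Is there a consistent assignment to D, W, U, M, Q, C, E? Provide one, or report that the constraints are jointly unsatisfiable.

D = False, W = False, U = False, M = False, Q = True, C = True, E = False

  (1) M=F, W=F — same ✓
  (2) {E, W, D}: 0 true — none ✓
  (3) {D, Q}: 1 true — exactly one ✓
  (4) D=F, E=F — same ✓
  (5) {D, Q}: 1 true — at most one ✓
  (6) {C, U, D}: 1 true — at most one ✓
  (7) U=F, D=F — same ✓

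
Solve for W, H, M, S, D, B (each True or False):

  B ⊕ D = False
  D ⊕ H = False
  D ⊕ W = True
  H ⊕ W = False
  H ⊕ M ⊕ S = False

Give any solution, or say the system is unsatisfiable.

Unsatisfiable — no assignment works.

Adding constraints 2, 3, 4 mod 2: every variable appears an even number of times on the left, so the left side is 0.
But the right sides sum to 1 (mod 2). 0 ≠ 1 — the system is inconsistent.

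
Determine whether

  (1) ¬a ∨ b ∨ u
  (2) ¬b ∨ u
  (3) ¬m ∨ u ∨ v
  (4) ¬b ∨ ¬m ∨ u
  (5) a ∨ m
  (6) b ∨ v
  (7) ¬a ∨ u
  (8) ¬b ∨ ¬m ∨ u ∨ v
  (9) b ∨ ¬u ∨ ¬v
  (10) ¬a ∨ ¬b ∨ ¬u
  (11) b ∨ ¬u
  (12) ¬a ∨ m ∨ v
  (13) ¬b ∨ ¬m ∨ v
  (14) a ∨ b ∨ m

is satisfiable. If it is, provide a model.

v: True, a: False, b: True, m: True, u: True

Try v = False:
  (b ∨ v) forces b = True.
  (¬b ∨ u) forces u = True.
  (¬a ∨ ¬b ∨ ¬u) forces a = False.
  (a ∨ m) forces m = True.
  clause (¬b ∨ ¬m ∨ v) is falsified — backtrack.
So v = True.
Try a = True:
  (¬a ∨ u) forces u = True.
  (b ∨ ¬u ∨ ¬v) forces b = True.
  clause (¬a ∨ ¬b ∨ ¬u) is falsified — backtrack.
So a = False.
  then (a ∨ m) forces m = True.
Set b = True.
  then (¬b ∨ u) forces u = True.
All clauses satisfied.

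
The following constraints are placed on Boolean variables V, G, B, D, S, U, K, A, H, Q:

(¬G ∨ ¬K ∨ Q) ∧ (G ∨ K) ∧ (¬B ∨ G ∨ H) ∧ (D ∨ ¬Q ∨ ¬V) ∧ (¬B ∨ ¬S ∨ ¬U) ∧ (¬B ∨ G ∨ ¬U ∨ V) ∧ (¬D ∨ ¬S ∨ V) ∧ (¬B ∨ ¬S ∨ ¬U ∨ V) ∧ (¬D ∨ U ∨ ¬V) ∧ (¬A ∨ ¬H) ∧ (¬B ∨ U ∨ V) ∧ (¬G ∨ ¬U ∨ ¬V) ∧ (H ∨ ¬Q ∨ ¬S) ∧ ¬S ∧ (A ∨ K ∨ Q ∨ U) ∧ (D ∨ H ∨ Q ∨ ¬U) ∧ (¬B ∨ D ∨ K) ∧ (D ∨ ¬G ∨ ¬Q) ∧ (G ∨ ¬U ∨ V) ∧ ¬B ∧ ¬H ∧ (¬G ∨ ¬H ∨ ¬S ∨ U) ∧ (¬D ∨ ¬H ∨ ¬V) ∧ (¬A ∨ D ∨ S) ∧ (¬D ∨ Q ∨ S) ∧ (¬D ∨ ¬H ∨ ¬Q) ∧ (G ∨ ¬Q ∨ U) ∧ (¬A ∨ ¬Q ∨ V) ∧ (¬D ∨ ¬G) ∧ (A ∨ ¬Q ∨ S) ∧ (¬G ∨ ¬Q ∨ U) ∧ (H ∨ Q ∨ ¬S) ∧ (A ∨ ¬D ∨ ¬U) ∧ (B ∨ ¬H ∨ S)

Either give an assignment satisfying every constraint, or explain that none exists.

V: True, G: False, B: False, D: True, S: False, U: True, K: True, A: True, H: False, Q: True

Unit clause (¬S) forces S = False.
Unit clause (¬B) forces B = False.
Unit clause (¬H) forces H = False.
Set V = True.
Set G = False.
  then (G ∨ K) forces K = True.
Set D = True.
  then (¬D ∨ U ∨ ¬V) forces U = True.
  then (¬D ∨ Q ∨ S) forces Q = True.
  then (A ∨ ¬Q ∨ S) forces A = True.
All clauses satisfied.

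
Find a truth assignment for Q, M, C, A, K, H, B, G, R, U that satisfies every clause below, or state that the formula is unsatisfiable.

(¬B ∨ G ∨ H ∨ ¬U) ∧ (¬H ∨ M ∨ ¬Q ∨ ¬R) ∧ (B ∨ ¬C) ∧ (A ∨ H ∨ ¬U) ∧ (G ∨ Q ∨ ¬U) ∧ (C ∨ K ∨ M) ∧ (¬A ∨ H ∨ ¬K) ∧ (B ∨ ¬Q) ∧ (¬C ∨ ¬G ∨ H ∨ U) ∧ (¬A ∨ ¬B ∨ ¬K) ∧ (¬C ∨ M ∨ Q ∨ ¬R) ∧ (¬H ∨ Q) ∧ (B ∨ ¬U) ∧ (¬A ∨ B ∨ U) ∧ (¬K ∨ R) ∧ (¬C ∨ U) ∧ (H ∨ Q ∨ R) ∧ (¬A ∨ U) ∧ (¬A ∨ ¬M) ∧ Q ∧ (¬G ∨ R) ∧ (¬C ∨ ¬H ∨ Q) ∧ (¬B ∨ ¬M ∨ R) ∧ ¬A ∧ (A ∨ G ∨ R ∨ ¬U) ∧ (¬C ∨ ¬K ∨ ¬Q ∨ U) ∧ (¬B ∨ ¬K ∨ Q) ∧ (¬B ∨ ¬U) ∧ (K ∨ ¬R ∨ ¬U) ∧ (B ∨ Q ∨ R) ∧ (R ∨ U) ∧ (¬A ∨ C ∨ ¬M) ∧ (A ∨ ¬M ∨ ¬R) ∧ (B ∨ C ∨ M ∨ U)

Unit clause (Q) forces Q = True.
Unit clause (¬A) forces A = False.
In (B ∨ ¬Q) only B is left, so B = True.
In (¬B ∨ ¬U) only ¬U is left, so U = False.
In (R ∨ U) only R is left, so R = True.
In (A ∨ ¬M ∨ ¬R) only ¬M is left, so M = False.
In (¬H ∨ M ∨ ¬Q ∨ ¬R) only ¬H is left, so H = False.
In (¬C ∨ U) only ¬C is left, so C = False.
In (C ∨ K ∨ M) only K is left, so K = True.
Set G = True.
All clauses satisfied.

Q = True; M = False; C = False; A = False; K = True; H = False; B = True; G = True; R = True; U = False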